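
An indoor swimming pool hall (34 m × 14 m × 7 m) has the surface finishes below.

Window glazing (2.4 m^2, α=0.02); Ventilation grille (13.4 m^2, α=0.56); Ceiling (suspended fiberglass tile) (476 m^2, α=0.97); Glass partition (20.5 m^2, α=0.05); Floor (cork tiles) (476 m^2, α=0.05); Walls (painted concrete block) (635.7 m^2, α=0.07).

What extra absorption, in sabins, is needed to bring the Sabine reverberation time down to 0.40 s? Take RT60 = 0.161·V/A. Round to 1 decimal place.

Equivalent absorption area: A₁ = 2.4·0.02 + 13.4·0.56 + 476·0.97 + 20.5·0.05 + 476·0.05 + 635.7·0.07 = 538.596 m^2.
Target A₂ = 0.161·3332/0.40 = 1341.130 sabins (V = 3332 m³).
Additional absorption ΔA = 1341.130 − 538.596 = 802.5 sabins.

802.5 sabins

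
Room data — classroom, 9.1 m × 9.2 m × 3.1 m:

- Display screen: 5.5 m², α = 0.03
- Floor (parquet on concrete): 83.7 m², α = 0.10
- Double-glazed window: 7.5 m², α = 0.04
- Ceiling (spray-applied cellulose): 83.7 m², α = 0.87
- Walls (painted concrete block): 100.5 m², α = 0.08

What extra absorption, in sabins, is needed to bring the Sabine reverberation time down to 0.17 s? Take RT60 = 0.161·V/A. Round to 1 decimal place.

Summing Sᵢαᵢ: 0.165 + 8.370 + 0.300 + 72.819 + 8.040 → A₁ = 89.694 sabins.
Target A₂ = 0.161·259.532/0.17 = 245.792 sabins (V = 259.532 m³).
ΔA = A₂ − A₁ = 245.792 − 89.694 = 156.1 sabins.

156.1 sabins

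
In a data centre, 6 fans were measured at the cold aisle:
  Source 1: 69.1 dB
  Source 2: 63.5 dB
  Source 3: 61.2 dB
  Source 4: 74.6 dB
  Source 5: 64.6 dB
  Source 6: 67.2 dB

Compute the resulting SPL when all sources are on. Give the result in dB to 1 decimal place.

76.9 dB

Sum in the linear (power) domain: Σ 10^(Lᵢ/10) = 10^(69.1/10) + 10^(63.5/10) + 10^(61.2/10) + 10^(74.6/10) + 10^(64.6/10) + 10^(67.2/10) = 4.866e+07.
L_total = 10·log₁₀(4.866e+07) = 76.9 dB.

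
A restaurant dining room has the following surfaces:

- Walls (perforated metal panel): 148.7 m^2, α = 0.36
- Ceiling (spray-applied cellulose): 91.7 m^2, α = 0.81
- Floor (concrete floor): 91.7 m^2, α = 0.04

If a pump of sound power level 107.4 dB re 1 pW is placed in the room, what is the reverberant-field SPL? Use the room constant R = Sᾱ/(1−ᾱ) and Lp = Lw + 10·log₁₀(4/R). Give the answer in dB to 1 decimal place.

Σ(Sᵢαᵢ) = 148.7×0.36 + 91.7×0.81 + 91.7×0.04 = 131.477; total area S = 332.1 m^2.
ᾱ = 0.3959, so room constant R = A/(1−ᾱ) = 217.641 m^2.
Lp = Lw + 10 log₁₀(4/R) = 107.4 -17.36 = 90.0 dB.

90.0 dB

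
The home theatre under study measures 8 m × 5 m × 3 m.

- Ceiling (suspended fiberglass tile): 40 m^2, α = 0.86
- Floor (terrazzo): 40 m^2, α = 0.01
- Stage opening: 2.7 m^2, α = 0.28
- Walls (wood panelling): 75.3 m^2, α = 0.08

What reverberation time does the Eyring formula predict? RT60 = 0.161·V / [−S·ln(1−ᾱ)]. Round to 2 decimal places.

0.40 s

Total surface area S = 40 + 40 + 2.7 + 75.3 = 158.0 m^2.
Absorption A = 40·0.86 + 40·0.01 + 2.7·0.28 + 75.3·0.08 = 41.580 sabins.
Mean coefficient ᾱ = A/S = 0.2632.
Eyring denominator: −S ln(1−ᾱ) = 48.259.
V = 8 × 5 × 3 = 120 m³.
T = 0.161·V/[−S·ln(1−ᾱ)] = 0.161·120/48.259 = 0.40 s.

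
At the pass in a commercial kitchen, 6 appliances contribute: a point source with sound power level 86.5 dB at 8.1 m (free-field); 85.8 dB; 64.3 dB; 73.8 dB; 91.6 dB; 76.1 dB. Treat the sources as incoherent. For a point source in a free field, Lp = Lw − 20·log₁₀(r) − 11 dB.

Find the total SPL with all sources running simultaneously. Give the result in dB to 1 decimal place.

92.8 dB

Source at 8.1 m: Lp = 86.5 − 20·log₁₀(8.1) − 11 = 57.3 dB.
Sum in the linear (power) domain: Σ 10^(Lᵢ/10) = 10^(57.3/10) + 10^(85.8/10) + 10^(64.3/10) + 10^(73.8/10) + 10^(91.6/10) + 10^(76.1/10) = 1.894e+09.
Back to dB: 10·log₁₀ Σ = 92.8 dB.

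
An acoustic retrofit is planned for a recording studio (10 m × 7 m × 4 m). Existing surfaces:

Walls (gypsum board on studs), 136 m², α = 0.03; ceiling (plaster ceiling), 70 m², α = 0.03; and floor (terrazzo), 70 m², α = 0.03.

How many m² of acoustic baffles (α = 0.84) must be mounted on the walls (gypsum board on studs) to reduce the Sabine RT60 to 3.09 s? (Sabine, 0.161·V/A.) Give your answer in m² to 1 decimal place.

Summing Sᵢαᵢ: 4.080 + 2.100 + 2.100 → A₁ = 8.280 sabins.
Required A₂ = 0.161·280/3.09 = 14.589 sabins.
ΔA needed = 14.589 − 8.280 = 6.309 sabins.
Net gain per m²: Δα = 0.84 − 0.03 = 0.81.
Panel area = 6.309 / 0.81 = 7.8 m².

7.8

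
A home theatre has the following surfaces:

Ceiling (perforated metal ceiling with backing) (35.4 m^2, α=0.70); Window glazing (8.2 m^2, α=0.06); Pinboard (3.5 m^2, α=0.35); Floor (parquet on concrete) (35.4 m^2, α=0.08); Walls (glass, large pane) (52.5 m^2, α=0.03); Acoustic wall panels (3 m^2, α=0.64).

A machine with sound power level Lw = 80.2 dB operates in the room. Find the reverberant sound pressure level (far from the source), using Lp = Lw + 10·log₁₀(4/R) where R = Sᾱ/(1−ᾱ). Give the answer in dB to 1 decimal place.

A = 32.824 sabins; S = 138.0 m^2.
ᾱ = 32.824/138.0 = 0.2379; R = Sᾱ/(1−ᾱ) = 32.824/(1−0.2379) = 43.070 m^2.
Lp = 80.2 + 10·log₁₀(4/43.070) = 80.2 + (-10.32) = 69.9 dB.

69.9 dB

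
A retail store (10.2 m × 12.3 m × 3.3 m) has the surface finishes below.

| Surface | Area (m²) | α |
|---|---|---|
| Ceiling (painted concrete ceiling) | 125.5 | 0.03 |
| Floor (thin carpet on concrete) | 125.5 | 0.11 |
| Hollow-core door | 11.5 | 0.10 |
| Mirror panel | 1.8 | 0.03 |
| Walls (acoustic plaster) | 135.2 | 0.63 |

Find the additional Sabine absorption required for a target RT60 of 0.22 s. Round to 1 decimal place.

199.0 sabins

Equivalent absorption area: A₁ = 125.5×0.03 + 125.5×0.11 + 11.5×0.10 + 1.8×0.03 + 135.2×0.63 = 103.950 m².
For T = 0.22 s, need A₂ = 0.161·V/T = 0.161·414.018/0.22 = 302.986 sabins.
Shortfall: 302.986 − 103.950 = 199.0 sabins.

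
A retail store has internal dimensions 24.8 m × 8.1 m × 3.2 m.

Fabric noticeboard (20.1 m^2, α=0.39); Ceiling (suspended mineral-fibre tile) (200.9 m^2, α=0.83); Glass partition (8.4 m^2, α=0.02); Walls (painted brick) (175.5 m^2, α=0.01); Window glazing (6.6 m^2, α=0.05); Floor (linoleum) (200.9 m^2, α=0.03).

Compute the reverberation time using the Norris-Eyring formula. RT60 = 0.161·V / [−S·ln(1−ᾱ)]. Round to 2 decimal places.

0.48 seconds

Total surface area S = 20.1 + 200.9 + 8.4 + 175.5 + 6.6 + 200.9 = 612.4 m^2.
Σ(Sᵢαᵢ) = 20.1·0.39 + 200.9·0.83 + 8.4·0.02 + 175.5·0.01 + 6.6·0.05 + 200.9·0.03 = 182.866.
Mean coefficient ᾱ = A/S = 0.2986.
Eyring denominator: −S ln(1−ᾱ) = 217.204.
V = 24.8 × 8.1 × 3.2 = 642.816 m³.
T = 0.161·V/[−S·ln(1−ᾱ)] = 0.161·642.816/217.204 = 0.48 s.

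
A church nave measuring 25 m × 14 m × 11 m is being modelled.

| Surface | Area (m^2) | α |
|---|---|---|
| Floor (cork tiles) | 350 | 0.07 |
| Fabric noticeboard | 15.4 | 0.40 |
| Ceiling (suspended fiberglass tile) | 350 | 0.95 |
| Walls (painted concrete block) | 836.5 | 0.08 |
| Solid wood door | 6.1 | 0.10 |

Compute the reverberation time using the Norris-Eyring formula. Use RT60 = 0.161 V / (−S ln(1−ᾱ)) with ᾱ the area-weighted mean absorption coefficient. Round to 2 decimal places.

1.23 s

Total surface area S = 350 + 15.4 + 350 + 836.5 + 6.1 = 1558.0 m^2.
Absorption A = 350×0.07 + 15.4×0.40 + 350×0.95 + 836.5×0.08 + 6.1×0.10 = 430.690 sabins.
Mean coefficient ᾱ = A/S = 0.2764.
−S·ln(1−ᾱ) = −1558.0 × ln(1 − 0.2764) = 504.039.
V = 25 × 14 × 11 = 3850 m³.
T = 0.161·V/[−S·ln(1−ᾱ)] = 0.161·3850/504.039 = 1.23 s.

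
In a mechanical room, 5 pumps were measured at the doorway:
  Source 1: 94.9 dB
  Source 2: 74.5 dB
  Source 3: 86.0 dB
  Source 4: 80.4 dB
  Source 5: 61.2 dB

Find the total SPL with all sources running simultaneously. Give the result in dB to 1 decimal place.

Sum in the linear (power) domain: Σ 10^(Lᵢ/10) = 10^(94.9/10) + 10^(74.5/10) + 10^(86.0/10) + 10^(80.4/10) + 10^(61.2/10) = 3.628e+09.
Back to dB: 10·log₁₀ Σ = 95.6 dB.

95.6 dB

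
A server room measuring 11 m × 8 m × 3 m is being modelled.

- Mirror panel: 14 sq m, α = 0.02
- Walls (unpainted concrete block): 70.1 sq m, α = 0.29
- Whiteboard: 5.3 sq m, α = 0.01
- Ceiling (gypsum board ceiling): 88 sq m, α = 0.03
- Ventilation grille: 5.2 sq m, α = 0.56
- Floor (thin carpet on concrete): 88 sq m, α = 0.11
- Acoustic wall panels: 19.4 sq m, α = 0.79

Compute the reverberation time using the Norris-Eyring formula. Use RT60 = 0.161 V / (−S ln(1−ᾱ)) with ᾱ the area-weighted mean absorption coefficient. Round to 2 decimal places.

S = Σ Sᵢ = 290.0 sq m.
Σ(Sᵢαᵢ) = 14×0.02 + 70.1×0.29 + 5.3×0.01 + 88×0.03 + 5.2×0.56 + 88×0.11 + 19.4×0.79 = 51.220.
ᾱ = 51.220 / 290.0 = 0.1766.
Eyring denominator: −S ln(1−ᾱ) = 56.351.
V = 11 × 8 × 3 = 264 m³.
T = 0.161·V/[−S·ln(1−ᾱ)] = 0.161·264/56.351 = 0.75 s.

0.75 s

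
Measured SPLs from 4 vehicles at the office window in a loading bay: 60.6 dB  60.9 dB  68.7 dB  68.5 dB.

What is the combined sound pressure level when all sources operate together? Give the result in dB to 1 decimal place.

Converting to relative power and adding: 10^(60.6/10) + 10^(60.9/10) + 10^(68.7/10) + 10^(68.5/10) = 1.687e+07.
Back to dB: 10·log₁₀ Σ = 72.3 dB.

72.3 dB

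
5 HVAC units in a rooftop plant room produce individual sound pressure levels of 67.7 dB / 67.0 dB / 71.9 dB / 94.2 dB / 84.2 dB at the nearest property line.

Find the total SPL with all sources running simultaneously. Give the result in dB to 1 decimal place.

Σ 10^(Lᵢ/10) = 2.92e+09.
Back to dB: 10·log₁₀ Σ = 94.7 dB.

94.7 dB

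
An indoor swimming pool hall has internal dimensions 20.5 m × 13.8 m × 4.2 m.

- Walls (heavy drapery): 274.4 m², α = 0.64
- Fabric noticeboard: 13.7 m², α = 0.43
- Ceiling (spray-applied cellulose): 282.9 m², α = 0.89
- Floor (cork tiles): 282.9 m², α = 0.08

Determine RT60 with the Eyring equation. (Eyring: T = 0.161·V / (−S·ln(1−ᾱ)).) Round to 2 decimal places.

Total surface area S = 274.4 + 13.7 + 282.9 + 282.9 = 853.9 m².
Σ(Sᵢαᵢ) = 274.4·0.64 + 13.7·0.43 + 282.9·0.89 + 282.9·0.08 = 455.920.
ᾱ = 455.920 / 853.9 = 0.5339.
−S·ln(1−ᾱ) = −853.9 × ln(1 − 0.5339) = 651.829.
V = 20.5 × 13.8 × 4.2 = 1188.18 m³.
RT60 = 0.161 × 1188.18 / 651.829 = 0.29 s.

0.29 seconds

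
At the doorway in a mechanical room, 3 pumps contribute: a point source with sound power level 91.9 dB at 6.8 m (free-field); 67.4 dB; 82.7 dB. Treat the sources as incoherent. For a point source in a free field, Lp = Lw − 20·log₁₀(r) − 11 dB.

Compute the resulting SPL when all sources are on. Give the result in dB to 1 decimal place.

Source at 6.8 m: Lp = 91.9 − 20·log₁₀(6.8) − 11 = 64.2 dB.
Σ 10^(Lᵢ/10) = 1.943e+08.
Back to dB: 10·log₁₀ Σ = 82.9 dB.

82.9 dB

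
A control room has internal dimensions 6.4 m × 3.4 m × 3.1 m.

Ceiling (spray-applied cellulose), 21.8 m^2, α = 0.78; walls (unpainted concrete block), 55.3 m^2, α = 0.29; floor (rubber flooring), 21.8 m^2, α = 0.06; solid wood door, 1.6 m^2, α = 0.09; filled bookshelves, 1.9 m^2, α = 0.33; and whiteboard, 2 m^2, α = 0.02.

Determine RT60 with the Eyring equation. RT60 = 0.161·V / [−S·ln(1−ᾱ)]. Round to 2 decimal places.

0.25 s

Total surface area S = 21.8 + 55.3 + 21.8 + 1.6 + 1.9 + 2 = 104.4 m^2.
Absorption A = 21.8×0.78 + 55.3×0.29 + 21.8×0.06 + 1.6×0.09 + 1.9×0.33 + 2×0.02 = 35.160 sabins.
Mean coefficient ᾱ = A/S = 0.3368.
Eyring denominator: −S ln(1−ᾱ) = 42.875.
V = 6.4 × 3.4 × 3.1 = 67.456 m³.
RT60 = 0.161 × 67.456 / 42.875 = 0.25 s.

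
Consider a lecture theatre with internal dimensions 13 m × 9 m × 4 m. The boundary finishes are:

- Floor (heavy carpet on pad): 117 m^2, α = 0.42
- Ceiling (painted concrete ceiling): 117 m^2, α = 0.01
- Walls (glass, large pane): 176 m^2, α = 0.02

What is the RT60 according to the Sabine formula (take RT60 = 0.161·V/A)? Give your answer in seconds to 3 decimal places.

1.400 s

A = Σ Sᵢαᵢ = 117×0.42 + 117×0.01 + 176×0.02 = 53.830 sabins.
Volume V = 13 × 9 × 4 = 468 m³.
RT60 = 0.161 · V / A = 0.161 × 468 / 53.830 = 1.400 s.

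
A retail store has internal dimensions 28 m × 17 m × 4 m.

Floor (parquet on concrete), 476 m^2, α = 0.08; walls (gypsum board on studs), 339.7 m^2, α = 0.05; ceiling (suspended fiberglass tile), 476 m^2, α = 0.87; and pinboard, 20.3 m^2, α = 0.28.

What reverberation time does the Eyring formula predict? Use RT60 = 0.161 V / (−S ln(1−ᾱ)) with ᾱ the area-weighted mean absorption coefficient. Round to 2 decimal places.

S = Σ Sᵢ = 1312.0 m^2.
Σ(Sᵢαᵢ) = 476×0.08 + 339.7×0.05 + 476×0.87 + 20.3×0.28 = 474.869.
ᾱ = 474.869 / 1312.0 = 0.3619.
Eyring denominator: −S ln(1−ᾱ) = 589.429.
V = 28 × 17 × 4 = 1904 m³.
RT60 = 0.161 × 1904 / 589.429 = 0.52 s.

0.52 seconds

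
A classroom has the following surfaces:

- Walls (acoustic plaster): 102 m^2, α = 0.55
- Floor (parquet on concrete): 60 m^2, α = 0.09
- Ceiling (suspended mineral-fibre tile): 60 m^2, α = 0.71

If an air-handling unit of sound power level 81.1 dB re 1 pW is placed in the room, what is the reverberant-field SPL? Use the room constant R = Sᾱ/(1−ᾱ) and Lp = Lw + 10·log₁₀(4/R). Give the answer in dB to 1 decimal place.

64.2 dB

Σ(Sᵢαᵢ) = 102·0.55 + 60·0.09 + 60·0.71 = 104.100; total area S = 222.0 m^2.
ᾱ = 0.4689, so room constant R = A/(1−ᾱ) = 196.008 m^2.
Lp = Lw + 10 log₁₀(4/R) = 81.1 -16.90 = 64.2 dB.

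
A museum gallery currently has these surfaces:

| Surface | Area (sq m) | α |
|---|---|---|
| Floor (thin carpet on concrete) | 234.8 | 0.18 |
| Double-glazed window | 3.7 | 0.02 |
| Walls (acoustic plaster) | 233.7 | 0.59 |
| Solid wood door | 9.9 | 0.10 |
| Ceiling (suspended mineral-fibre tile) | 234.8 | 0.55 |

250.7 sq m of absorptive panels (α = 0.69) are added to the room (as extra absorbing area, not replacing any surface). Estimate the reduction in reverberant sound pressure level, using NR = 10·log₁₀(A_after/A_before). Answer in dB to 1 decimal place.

1.9 dB

Equivalent absorption area: A_before = 234.8*0.18 + 3.7*0.02 + 233.7*0.59 + 9.9*0.10 + 234.8*0.55 = 310.351 sq m.
Treatment contributes 250.7·0.69 = 172.983 sabins.
A_after = 310.351 + 172.983 = 483.334 sabins.
NR = 10·log₁₀(483.334/310.351) = 1.9 dB.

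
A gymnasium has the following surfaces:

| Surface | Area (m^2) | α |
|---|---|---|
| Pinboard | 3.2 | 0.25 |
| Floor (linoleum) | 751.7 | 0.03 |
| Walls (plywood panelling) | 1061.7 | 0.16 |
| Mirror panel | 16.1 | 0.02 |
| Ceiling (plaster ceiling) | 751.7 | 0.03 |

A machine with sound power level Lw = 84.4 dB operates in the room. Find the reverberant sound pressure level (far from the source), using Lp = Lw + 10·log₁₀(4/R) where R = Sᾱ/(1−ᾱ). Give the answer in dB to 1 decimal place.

A = 216.096 sabins; S = 2584.4 m^2.
ᾱ = 0.0836, so room constant R = A/(1−ᾱ) = 235.810 m^2.
Lp = Lw + 10 log₁₀(4/R) = 84.4 -17.71 = 66.7 dB.

66.7 dB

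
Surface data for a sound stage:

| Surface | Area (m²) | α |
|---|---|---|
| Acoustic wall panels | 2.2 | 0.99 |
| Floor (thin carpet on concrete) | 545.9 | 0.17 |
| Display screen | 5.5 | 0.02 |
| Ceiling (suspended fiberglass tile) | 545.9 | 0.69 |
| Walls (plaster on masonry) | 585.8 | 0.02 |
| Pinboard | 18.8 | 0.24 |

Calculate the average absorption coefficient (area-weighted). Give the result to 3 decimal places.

0.286

Total surface area S = 1704.1 m².
Weighted sum Σ Sα = 487.990.
ᾱ = A/S = 0.286.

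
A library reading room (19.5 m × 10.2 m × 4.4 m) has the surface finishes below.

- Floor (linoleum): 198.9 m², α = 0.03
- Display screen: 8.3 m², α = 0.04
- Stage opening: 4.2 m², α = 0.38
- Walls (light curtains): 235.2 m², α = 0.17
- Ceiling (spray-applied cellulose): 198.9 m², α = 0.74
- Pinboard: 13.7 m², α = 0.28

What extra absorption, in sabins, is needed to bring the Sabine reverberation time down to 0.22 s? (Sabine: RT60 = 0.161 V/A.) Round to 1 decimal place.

A₁ = Σ Sᵢαᵢ = 198.9×0.03 + 8.3×0.04 + 4.2×0.38 + 235.2×0.17 + 198.9×0.74 + 13.7×0.28 = 198.901 sabins.
V = 875.16 m³. Required absorption A₂ = 0.161 × 875.16 / 0.22 = 640.458 sabins.
ΔA = A₂ − A₁ = 640.458 − 198.901 = 441.6 sabins.

441.6 sabins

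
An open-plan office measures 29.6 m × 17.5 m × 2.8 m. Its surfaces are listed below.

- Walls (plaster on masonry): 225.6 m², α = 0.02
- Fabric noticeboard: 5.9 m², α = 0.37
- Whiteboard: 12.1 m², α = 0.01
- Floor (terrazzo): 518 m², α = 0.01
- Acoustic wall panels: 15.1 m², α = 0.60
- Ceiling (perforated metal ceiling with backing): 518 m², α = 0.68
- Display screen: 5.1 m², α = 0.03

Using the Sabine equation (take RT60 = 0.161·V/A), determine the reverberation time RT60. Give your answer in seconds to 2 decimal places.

0.63 seconds

Total absorption A = 225.6·0.02 + 5.9·0.37 + 12.1·0.01 + 518·0.01 + 15.1·0.60 + 518·0.68 + 5.1·0.03
  = 4.512 + 2.183 + 0.121 + 5.180 + 9.060 + 352.240 + 0.153 = 373.449 m² sabins.
Volume V = 29.6 × 17.5 × 2.8 = 1450.4 m³.
Sabine: RT60 = 0.161 × 1450.4 / 373.449 = 0.63 s.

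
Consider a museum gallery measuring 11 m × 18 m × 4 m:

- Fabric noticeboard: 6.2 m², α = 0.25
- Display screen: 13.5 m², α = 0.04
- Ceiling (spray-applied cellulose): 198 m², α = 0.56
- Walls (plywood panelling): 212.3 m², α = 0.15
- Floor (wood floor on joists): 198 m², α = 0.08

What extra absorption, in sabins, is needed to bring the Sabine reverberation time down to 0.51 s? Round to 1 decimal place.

89.4 sabins

A₁ = Σ Sᵢαᵢ = 6.2×0.25 + 13.5×0.04 + 198×0.56 + 212.3×0.15 + 198×0.08 = 160.655 sabins.
Target A₂ = 0.161·792/0.51 = 250.024 sabins (V = 792 m³).
Additional absorption ΔA = 250.024 − 160.655 = 89.4 sabins.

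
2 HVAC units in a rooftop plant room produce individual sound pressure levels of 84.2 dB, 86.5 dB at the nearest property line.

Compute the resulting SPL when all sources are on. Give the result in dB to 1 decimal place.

88.5 dB

Σ 10^(Lᵢ/10) = 7.097e+08.
Back to dB: 10·log₁₀ Σ = 88.5 dB.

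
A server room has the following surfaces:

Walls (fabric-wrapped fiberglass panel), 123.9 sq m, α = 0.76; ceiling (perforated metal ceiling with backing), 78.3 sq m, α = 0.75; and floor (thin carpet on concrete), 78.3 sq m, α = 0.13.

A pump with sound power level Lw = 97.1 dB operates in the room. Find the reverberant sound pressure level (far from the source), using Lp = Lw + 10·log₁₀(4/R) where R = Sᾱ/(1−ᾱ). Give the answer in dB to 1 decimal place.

A = 163.068 sabins; S = 280.5 sq m.
ᾱ = 0.5813, so room constant R = A/(1−ᾱ) = 389.463 sq m.
Lp = 97.1 + 10·log₁₀(4/389.463) = 97.1 + (-19.88) = 77.2 dB.

77.2 dB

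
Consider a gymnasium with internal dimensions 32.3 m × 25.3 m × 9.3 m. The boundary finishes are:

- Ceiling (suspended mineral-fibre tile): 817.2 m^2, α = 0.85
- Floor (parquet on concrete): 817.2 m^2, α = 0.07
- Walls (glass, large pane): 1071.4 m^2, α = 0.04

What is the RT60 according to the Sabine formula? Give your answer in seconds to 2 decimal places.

Equivalent absorption area: A = 817.2·0.85 + 817.2·0.07 + 1071.4·0.04 = 794.680 m^2.
V = 32.3·25.3·9.3 = 7599.867 m³.
Sabine: RT60 = 0.161 × 7599.867 / 794.680 = 1.54 s.

1.54 sec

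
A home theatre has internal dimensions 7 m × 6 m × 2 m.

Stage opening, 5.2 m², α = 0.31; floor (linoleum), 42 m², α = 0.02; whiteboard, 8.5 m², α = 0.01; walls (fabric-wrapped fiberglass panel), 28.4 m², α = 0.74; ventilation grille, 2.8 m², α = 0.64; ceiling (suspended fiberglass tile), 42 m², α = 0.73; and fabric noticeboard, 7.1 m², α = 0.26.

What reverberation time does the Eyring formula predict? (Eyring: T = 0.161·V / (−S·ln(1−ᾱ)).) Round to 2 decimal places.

0.18 seconds

S = Σ Sᵢ = 136.0 m².
Absorption A = 5.2×0.31 + 42×0.02 + 8.5×0.01 + 28.4×0.74 + 2.8×0.64 + 42×0.73 + 7.1×0.26 = 57.851 sabins.
Mean coefficient ᾱ = A/S = 0.4254.
−S·ln(1−ᾱ) = −136.0 × ln(1 − 0.4254) = 75.355.
V = 7 × 6 × 2 = 84 m³.
T = 0.161·V/[−S·ln(1−ᾱ)] = 0.161·84/75.355 = 0.18 s.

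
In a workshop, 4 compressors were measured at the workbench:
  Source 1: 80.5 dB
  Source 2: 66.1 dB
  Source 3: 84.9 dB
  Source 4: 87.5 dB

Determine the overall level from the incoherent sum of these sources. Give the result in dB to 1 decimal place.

Sum in the linear (power) domain: Σ 10^(Lᵢ/10) = 10^(80.5/10) + 10^(66.1/10) + 10^(84.9/10) + 10^(87.5/10) = 9.876e+08.
Back to dB: 10·log₁₀ Σ = 89.9 dB.

89.9 dB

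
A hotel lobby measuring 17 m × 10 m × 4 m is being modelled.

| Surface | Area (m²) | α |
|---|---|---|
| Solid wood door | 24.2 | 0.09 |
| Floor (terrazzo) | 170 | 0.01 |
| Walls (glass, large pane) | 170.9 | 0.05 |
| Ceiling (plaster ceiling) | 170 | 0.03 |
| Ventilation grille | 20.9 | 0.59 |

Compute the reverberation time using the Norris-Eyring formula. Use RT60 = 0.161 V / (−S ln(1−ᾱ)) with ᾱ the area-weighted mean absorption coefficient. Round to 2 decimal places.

Total surface area S = 24.2 + 170 + 170.9 + 170 + 20.9 = 556.0 m².
Σ(Sᵢαᵢ) = 24.2·0.09 + 170·0.01 + 170.9·0.05 + 170·0.03 + 20.9·0.59 = 29.854.
ᾱ = 29.854 / 556.0 = 0.0537.
Eyring denominator: −S ln(1−ᾱ) = 30.689.
V = 17 × 10 × 4 = 680 m³.
T = 0.161·V/[−S·ln(1−ᾱ)] = 0.161·680/30.689 = 3.57 s.

3.57 s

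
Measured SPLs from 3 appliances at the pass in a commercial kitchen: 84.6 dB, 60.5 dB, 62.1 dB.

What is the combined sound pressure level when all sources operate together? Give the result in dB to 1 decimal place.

84.6 dB

Σ 10^(Lᵢ/10) = 2.911e+08.
Back to dB: 10·log₁₀ Σ = 84.6 dB.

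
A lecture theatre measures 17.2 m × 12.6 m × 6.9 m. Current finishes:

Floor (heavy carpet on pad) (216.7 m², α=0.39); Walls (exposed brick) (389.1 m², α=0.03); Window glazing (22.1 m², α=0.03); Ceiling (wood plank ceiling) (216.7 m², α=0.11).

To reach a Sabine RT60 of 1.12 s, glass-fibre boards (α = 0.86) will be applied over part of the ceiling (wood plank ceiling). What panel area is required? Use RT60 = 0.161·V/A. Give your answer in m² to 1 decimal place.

A₁ = Σ Sᵢαᵢ = 216.7×0.39 + 389.1×0.03 + 22.1×0.03 + 216.7×0.11 = 120.686 sabins.
Required A₂ = 0.161·1495.368/1.12 = 214.959 sabins.
Absorption to add: 214.959 − 120.686 = 94.273 sabins.
Net gain per m²: Δα = 0.86 − 0.11 = 0.75.
Area = ΔA/Δα = 94.273/0.75 = 125.7 m².

125.7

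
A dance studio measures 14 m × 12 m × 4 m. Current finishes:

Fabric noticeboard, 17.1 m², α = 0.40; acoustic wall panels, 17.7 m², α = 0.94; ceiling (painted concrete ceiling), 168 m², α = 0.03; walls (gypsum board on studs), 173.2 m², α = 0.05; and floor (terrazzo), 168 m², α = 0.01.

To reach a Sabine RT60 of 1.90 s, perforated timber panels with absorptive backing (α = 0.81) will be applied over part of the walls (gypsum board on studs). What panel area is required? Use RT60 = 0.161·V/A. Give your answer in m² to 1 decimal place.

23.8

Total absorption A₁ = 17.1×0.40 + 17.7×0.94 + 168×0.03 + 173.2×0.05 + 168×0.01
  = 6.840 + 16.638 + 5.040 + 8.660 + 1.680 = 38.858 m² sabins.
V = 672 m³. Target absorption A₂ = 0.161 × 672 / 1.90 = 56.943 sabins.
ΔA needed = 56.943 − 38.858 = 18.085 sabins.
Each m² of panel replacing the walls (gypsum board on studs) adds (0.81 − 0.05) = 0.76 sabins.
Area = ΔA/Δα = 18.085/0.76 = 23.8 m².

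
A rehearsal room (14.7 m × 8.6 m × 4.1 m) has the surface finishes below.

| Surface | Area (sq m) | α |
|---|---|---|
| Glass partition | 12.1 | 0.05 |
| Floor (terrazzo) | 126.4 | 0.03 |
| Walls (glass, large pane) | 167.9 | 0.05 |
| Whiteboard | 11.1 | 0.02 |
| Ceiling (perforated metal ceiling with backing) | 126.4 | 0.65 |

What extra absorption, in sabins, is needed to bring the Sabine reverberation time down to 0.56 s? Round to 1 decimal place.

53.8 sabins

Total absorption A₁ = 12.1×0.05 + 126.4×0.03 + 167.9×0.05 + 11.1×0.02 + 126.4×0.65
  = 0.605 + 3.792 + 8.395 + 0.222 + 82.160 = 95.174 sq m sabins.
V = 518.322 m³. Required absorption A₂ = 0.161 × 518.322 / 0.56 = 149.018 sabins.
Additional absorption ΔA = 149.018 − 95.174 = 53.8 sabins.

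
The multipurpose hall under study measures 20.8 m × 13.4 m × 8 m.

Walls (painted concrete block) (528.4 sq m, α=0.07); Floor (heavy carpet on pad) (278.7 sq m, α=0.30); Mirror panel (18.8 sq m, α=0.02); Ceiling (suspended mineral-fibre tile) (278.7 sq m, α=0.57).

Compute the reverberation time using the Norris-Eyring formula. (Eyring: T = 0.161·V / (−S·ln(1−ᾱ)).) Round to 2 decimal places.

Total surface area S = 528.4 + 278.7 + 18.8 + 278.7 = 1104.6 sq m.
Absorption A = 528.4×0.07 + 278.7×0.30 + 18.8×0.02 + 278.7×0.57 = 279.833 sabins.
Mean coefficient ᾱ = A/S = 0.2533.
Eyring denominator: −S ln(1−ᾱ) = 322.645.
V = 20.8 × 13.4 × 8 = 2229.76 m³.
T = 0.161·V/[−S·ln(1−ᾱ)] = 0.161·2229.76/322.645 = 1.11 s.

1.11 sec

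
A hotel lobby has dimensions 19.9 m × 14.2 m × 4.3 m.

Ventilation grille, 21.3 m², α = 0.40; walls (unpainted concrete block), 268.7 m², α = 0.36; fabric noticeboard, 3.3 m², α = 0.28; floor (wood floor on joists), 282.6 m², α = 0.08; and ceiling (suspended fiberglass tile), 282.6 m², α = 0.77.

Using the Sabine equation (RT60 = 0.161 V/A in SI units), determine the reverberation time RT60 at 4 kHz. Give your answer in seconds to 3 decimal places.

A = Σ Sᵢαᵢ = 21.3*0.40 + 268.7*0.36 + 3.3*0.28 + 282.6*0.08 + 282.6*0.77 = 346.386 sabins.
V = 19.9·14.2·4.3 = 1215.094 m³.
Sabine: RT60 = 0.161 × 1215.094 / 346.386 = 0.565 s.

0.565 sec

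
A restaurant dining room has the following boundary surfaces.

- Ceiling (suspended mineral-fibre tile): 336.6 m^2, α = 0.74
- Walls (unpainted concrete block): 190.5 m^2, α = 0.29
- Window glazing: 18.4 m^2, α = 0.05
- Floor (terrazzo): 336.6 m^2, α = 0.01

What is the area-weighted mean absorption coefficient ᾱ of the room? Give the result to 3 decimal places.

0.350

Total surface area S = 882.1 m^2.
Σ(Sᵢαᵢ) = 336.6*0.74 + 190.5*0.29 + 18.4*0.05 + 336.6*0.01 = 308.615.
ᾱ = 308.615 / 882.1 = 0.350.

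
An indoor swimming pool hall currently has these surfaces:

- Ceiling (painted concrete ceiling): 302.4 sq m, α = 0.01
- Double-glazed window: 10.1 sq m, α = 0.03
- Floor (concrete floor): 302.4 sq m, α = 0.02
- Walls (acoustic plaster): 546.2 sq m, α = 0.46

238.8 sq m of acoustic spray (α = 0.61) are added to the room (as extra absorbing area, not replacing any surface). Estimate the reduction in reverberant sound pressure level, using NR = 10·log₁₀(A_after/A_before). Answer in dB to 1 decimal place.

Summing Sᵢαᵢ: 3.024 + 0.303 + 6.048 + 251.252 → A_before = 260.627 sabins.
Treatment contributes 238.8·0.61 = 145.668 sabins.
New total A_after = 406.295 sabins.
NR = 10·log₁₀(406.295/260.627) = 1.9 dB.

1.9 dB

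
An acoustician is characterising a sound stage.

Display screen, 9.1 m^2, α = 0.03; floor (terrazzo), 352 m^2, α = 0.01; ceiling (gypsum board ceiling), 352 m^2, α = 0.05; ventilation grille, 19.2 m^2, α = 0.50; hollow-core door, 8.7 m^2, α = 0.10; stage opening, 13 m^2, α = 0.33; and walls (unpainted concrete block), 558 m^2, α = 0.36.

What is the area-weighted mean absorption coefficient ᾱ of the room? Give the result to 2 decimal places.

Total surface area S = 1312.0 m^2.
Σ(Sᵢαᵢ) = 9.1×0.03 + 352×0.01 + 352×0.05 + 19.2×0.50 + 8.7×0.10 + 13×0.33 + 558×0.36 = 237.033.
ᾱ = A/S = 0.18.

0.18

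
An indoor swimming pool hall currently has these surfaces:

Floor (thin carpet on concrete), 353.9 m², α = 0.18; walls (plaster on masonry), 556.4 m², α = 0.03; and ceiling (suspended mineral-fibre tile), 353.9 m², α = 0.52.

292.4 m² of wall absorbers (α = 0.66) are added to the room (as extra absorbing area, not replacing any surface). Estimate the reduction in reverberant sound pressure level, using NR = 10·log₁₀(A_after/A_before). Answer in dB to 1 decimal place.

2.4 dB

Summing Sᵢαᵢ: 63.702 + 16.692 + 184.028 → A_before = 264.422 sabins.
Added absorption = 292.4 × 0.66 = 192.984 sabins.
New total A_after = 457.406 sabins.
Reduction = 10 log₁₀(A_after/A_before) = 10 log₁₀(1.7298) = 2.4 dB.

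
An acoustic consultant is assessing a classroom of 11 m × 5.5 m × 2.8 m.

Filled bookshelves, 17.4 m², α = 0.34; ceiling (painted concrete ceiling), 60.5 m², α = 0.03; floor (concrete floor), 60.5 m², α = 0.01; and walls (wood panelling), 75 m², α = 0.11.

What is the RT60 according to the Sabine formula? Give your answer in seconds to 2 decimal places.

1.64 sec

A = Σ Sᵢαᵢ = 17.4·0.34 + 60.5·0.03 + 60.5·0.01 + 75·0.11 = 16.586 sabins.
V = 11·5.5·2.8 = 169.4 m³.
RT60 = 0.161 · V / A = 0.161 × 169.4 / 16.586 = 1.64 s.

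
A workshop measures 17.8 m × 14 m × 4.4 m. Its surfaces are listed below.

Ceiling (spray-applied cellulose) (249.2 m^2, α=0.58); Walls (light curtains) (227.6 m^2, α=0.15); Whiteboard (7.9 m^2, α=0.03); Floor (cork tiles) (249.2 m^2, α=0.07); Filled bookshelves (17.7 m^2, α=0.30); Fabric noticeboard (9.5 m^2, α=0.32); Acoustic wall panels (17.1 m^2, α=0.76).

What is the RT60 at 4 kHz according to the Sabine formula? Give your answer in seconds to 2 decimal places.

Summing Sᵢαᵢ: 144.536 + 34.140 + 0.237 + 17.444 + 5.310 + 3.040 + 12.996 → A = 217.703 sabins.
Volume V = 17.8 × 14 × 4.4 = 1096.48 m³.
RT60 = 0.161 · V / A = 0.161 × 1096.48 / 217.703 = 0.81 s.

0.81 s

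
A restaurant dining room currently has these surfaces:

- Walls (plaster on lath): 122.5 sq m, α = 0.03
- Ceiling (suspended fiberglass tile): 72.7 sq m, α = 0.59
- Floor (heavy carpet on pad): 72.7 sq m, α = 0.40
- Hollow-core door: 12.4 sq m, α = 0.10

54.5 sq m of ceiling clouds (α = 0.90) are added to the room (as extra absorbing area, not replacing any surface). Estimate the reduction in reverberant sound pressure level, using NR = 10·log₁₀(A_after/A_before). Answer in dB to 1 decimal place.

Equivalent absorption area: A_before = 122.5×0.03 + 72.7×0.59 + 72.7×0.40 + 12.4×0.10 = 76.888 sq m.
Added absorption = 54.5 × 0.90 = 49.050 sabins.
A_after = 76.888 + 49.050 = 125.938 sabins.
NR = 10·log₁₀(125.938/76.888) = 2.1 dB.

2.1 dB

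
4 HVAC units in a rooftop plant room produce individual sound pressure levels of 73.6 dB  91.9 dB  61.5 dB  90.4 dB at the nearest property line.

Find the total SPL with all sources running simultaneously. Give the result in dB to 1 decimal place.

94.3 dB

Sum in the linear (power) domain: Σ 10^(Lᵢ/10) = 10^(73.6/10) + 10^(91.9/10) + 10^(61.5/10) + 10^(90.4/10) = 2.67e+09.
Combined level = 10 log₁₀(2.67e+09) = 94.3 dB.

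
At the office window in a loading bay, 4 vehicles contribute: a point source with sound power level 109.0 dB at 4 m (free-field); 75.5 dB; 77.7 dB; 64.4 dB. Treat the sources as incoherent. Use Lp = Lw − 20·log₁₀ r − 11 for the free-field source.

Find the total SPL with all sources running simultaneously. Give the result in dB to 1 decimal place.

Source at 4 m: Lp = 109.0 − 20·log₁₀(4) − 11 = 86.0 dB.
Σ 10^(Lᵢ/10) = 4.952e+08.
Back to dB: 10·log₁₀ Σ = 86.9 dB.

86.9 dB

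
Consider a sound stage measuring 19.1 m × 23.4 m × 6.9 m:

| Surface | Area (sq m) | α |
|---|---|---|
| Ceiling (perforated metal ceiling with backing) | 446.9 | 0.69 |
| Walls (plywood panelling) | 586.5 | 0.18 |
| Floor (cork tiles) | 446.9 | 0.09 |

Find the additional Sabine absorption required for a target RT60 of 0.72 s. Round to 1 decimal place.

235.4 sabins

Total absorption A₁ = 446.9×0.69 + 586.5×0.18 + 446.9×0.09
  = 308.361 + 105.570 + 40.221 = 454.152 sq m sabins.
For T = 0.72 s, need A₂ = 0.161·V/T = 0.161·3083.886/0.72 = 689.591 sabins.
Additional absorption ΔA = 689.591 − 454.152 = 235.4 sabins.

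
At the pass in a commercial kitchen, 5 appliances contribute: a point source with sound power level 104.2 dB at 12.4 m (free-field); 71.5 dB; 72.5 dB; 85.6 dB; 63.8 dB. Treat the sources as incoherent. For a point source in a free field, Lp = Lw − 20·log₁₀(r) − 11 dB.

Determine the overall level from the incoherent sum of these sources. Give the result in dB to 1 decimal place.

86.1 dB

Source at 12.4 m: Lp = 104.2 − 20·log₁₀(12.4) − 11 = 71.3 dB.
Σ 10^(Lᵢ/10) = 4.109e+08.
Combined level = 10 log₁₀(4.109e+08) = 86.1 dB.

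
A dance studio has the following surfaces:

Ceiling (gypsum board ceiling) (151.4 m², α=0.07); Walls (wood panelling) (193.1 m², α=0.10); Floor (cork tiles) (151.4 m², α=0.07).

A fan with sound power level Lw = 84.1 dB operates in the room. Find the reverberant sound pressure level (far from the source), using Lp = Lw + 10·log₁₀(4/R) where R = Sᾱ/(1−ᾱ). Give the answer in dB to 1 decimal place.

73.7 dB

A = 40.506 sabins; S = 495.9 m².
ᾱ = 40.506/495.9 = 0.0817; R = Sᾱ/(1−ᾱ) = 40.506/(1−0.0817) = 44.110 m².
Lp = Lw + 10 log₁₀(4/R) = 84.1 -10.42 = 73.7 dB.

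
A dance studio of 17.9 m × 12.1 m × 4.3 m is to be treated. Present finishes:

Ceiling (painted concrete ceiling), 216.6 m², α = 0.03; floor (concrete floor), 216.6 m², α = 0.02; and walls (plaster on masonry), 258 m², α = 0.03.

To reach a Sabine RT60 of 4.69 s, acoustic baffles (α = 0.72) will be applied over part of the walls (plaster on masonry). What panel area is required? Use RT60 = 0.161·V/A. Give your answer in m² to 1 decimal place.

Summing Sᵢαᵢ: 6.498 + 4.332 + 7.740 → A₁ = 18.570 sabins.
Required A₂ = 0.161·931.337/4.69 = 31.971 sabins.
ΔA needed = 31.971 − 18.570 = 13.401 sabins.
Each m² of panel replacing the walls (plaster on masonry) adds (0.72 − 0.03) = 0.69 sabins.
Area = ΔA/Δα = 13.401/0.69 = 19.4 m².

19.4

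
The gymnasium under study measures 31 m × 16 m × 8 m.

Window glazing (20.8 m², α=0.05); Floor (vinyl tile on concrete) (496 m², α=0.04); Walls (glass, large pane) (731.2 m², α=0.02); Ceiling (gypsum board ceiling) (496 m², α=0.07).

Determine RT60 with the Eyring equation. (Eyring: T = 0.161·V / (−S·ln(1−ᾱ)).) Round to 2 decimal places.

S = Σ Sᵢ = 1744.0 m².
Σ(Sᵢαᵢ) = 20.8×0.05 + 496×0.04 + 731.2×0.02 + 496×0.07 = 70.224.
Mean coefficient ᾱ = A/S = 0.0403.
−S·ln(1−ᾱ) = −1744.0 × ln(1 − 0.0403) = 71.739.
V = 31 × 16 × 8 = 3968 m³.
T = 0.161·V/[−S·ln(1−ᾱ)] = 0.161·3968/71.739 = 8.91 s.

8.91 seconds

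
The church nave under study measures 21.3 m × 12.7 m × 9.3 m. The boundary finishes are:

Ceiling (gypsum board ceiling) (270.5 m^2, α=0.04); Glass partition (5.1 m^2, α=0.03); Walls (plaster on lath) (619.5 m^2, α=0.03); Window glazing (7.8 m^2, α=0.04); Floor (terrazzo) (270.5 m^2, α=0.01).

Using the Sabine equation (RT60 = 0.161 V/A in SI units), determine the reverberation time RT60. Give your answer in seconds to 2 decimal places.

A = Σ Sᵢαᵢ = 270.5×0.04 + 5.1×0.03 + 619.5×0.03 + 7.8×0.04 + 270.5×0.01 = 32.575 sabins.
Room volume: 2515.743 m³.
RT60 = 0.161 · V / A = 0.161 × 2515.743 / 32.575 = 12.43 s.

12.43 s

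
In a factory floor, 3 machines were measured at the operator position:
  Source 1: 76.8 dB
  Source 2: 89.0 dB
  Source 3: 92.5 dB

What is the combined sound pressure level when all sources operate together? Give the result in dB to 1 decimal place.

94.2 dB

Converting to relative power and adding: 10^(76.8/10) + 10^(89.0/10) + 10^(92.5/10) = 2.62e+09.
L_total = 10·log₁₀(2.62e+09) = 94.2 dB.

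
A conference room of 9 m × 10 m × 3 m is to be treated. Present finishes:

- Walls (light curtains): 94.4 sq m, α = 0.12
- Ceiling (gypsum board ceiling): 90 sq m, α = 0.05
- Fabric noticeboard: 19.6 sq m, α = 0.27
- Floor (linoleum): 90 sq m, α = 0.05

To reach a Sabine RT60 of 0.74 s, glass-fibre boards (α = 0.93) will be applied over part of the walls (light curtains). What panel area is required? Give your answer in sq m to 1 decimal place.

40.9

A₁ = Σ Sᵢαᵢ = 94.4*0.12 + 90*0.05 + 19.6*0.27 + 90*0.05 = 25.620 sabins.
Required A₂ = 0.161·270/0.74 = 58.743 sabins.
ΔA needed = 58.743 − 25.620 = 33.123 sabins.
Net gain per sq m: Δα = 0.93 − 0.12 = 0.81.
Panel area = 33.123 / 0.81 = 40.9 sq m.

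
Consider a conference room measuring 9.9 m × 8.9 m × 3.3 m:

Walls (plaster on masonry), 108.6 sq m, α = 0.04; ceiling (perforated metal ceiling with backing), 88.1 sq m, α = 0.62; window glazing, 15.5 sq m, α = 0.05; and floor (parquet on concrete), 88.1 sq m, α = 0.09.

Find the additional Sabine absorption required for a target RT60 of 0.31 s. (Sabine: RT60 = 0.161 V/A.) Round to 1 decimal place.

83.3 sabins

Summing Sᵢαᵢ: 4.344 + 54.622 + 0.775 + 7.929 → A₁ = 67.670 sabins.
For T = 0.31 s, need A₂ = 0.161·V/T = 0.161·290.763/0.31 = 151.009 sabins.
Additional absorption ΔA = 151.009 − 67.670 = 83.3 sabins.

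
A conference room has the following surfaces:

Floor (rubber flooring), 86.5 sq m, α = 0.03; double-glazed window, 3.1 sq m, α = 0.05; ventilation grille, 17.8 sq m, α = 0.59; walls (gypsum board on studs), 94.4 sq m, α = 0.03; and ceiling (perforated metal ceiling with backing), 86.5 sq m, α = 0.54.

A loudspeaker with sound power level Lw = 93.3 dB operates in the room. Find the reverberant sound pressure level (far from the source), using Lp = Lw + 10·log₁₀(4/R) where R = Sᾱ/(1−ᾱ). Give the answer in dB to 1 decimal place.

Σ(Sᵢαᵢ) = 86.5×0.03 + 3.1×0.05 + 17.8×0.59 + 94.4×0.03 + 86.5×0.54 = 62.794; total area S = 288.3 sq m.
ᾱ = 0.2178, so room constant R = A/(1−ᾱ) = 80.279 sq m.
Lp = Lw + 10 log₁₀(4/R) = 93.3 -13.03 = 80.3 dB.

80.3 dB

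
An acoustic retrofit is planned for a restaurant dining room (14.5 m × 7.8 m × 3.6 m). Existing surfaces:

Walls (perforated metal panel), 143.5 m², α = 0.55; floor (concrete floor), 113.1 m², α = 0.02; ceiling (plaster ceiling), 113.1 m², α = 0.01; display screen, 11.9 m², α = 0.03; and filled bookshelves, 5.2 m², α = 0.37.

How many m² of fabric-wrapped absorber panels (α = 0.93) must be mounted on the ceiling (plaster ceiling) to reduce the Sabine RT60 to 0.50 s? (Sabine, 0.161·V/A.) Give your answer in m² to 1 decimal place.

Equivalent absorption area: A₁ = 143.5·0.55 + 113.1·0.02 + 113.1·0.01 + 11.9·0.03 + 5.2·0.37 = 84.599 m².
Required A₂ = 0.161·407.16/0.50 = 131.106 sabins.
Absorption to add: 131.106 − 84.599 = 46.507 sabins.
Net gain per m²: Δα = 0.93 − 0.01 = 0.92.
Area = ΔA/Δα = 46.507/0.92 = 50.6 m².

50.6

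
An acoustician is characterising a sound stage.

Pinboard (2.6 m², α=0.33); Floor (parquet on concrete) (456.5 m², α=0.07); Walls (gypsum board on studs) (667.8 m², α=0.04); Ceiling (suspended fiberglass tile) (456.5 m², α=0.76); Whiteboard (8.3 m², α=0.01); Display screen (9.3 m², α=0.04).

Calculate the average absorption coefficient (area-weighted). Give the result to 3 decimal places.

0.254

Total surface area S = 1601.0 m².
A = 2.6×0.33 + 456.5×0.07 + 667.8×0.04 + 456.5×0.76 + 8.3×0.01 + 9.3×0.04 = 406.920 sabins.
ᾱ = 406.920 / 1601.0 = 0.254.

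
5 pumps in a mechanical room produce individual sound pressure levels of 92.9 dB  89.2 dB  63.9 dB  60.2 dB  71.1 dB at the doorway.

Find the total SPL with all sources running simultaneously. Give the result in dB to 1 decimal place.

Sum in the linear (power) domain: Σ 10^(Lᵢ/10) = 10^(92.9/10) + 10^(89.2/10) + 10^(63.9/10) + 10^(60.2/10) + 10^(71.1/10) = 2.798e+09.
L_total = 10·log₁₀(2.798e+09) = 94.5 dB.

94.5 dB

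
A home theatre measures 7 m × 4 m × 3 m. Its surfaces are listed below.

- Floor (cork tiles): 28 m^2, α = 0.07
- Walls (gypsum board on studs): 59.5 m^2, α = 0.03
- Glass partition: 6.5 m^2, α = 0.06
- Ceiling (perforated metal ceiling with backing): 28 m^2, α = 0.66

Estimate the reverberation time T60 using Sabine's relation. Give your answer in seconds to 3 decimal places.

Summing Sᵢαᵢ: 1.960 + 1.785 + 0.390 + 18.480 → A = 22.615 sabins.
V = 7·4·3 = 84 m³.
Sabine: RT60 = 0.161 × 84 / 22.615 = 0.598 s.

0.598 seconds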